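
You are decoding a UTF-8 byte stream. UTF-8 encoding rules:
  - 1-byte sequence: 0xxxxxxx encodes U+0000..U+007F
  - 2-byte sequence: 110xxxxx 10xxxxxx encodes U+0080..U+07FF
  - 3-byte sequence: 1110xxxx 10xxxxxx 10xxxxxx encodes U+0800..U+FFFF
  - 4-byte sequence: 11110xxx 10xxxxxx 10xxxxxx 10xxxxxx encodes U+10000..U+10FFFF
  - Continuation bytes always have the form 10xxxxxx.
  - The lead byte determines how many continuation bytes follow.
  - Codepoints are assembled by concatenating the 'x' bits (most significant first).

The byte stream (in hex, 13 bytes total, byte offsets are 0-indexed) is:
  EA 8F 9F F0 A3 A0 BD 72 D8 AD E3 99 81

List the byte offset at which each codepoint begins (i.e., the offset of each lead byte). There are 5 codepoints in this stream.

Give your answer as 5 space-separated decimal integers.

Byte[0]=EA: 3-byte lead, need 2 cont bytes. acc=0xA
Byte[1]=8F: continuation. acc=(acc<<6)|0x0F=0x28F
Byte[2]=9F: continuation. acc=(acc<<6)|0x1F=0xA3DF
Completed: cp=U+A3DF (starts at byte 0)
Byte[3]=F0: 4-byte lead, need 3 cont bytes. acc=0x0
Byte[4]=A3: continuation. acc=(acc<<6)|0x23=0x23
Byte[5]=A0: continuation. acc=(acc<<6)|0x20=0x8E0
Byte[6]=BD: continuation. acc=(acc<<6)|0x3D=0x2383D
Completed: cp=U+2383D (starts at byte 3)
Byte[7]=72: 1-byte ASCII. cp=U+0072
Byte[8]=D8: 2-byte lead, need 1 cont bytes. acc=0x18
Byte[9]=AD: continuation. acc=(acc<<6)|0x2D=0x62D
Completed: cp=U+062D (starts at byte 8)
Byte[10]=E3: 3-byte lead, need 2 cont bytes. acc=0x3
Byte[11]=99: continuation. acc=(acc<<6)|0x19=0xD9
Byte[12]=81: continuation. acc=(acc<<6)|0x01=0x3641
Completed: cp=U+3641 (starts at byte 10)

Answer: 0 3 7 8 10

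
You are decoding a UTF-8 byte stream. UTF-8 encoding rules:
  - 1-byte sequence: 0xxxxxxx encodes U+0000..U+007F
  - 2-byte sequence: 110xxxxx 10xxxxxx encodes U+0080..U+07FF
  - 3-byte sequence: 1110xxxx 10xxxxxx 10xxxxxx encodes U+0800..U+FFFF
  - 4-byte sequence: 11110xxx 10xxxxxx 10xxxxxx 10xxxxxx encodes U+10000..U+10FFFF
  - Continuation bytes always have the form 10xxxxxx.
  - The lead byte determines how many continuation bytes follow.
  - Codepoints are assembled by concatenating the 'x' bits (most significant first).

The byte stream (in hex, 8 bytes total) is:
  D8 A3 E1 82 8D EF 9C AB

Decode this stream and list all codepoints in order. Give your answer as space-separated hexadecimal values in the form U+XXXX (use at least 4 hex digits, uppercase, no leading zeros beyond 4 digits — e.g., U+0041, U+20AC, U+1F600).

Byte[0]=D8: 2-byte lead, need 1 cont bytes. acc=0x18
Byte[1]=A3: continuation. acc=(acc<<6)|0x23=0x623
Completed: cp=U+0623 (starts at byte 0)
Byte[2]=E1: 3-byte lead, need 2 cont bytes. acc=0x1
Byte[3]=82: continuation. acc=(acc<<6)|0x02=0x42
Byte[4]=8D: continuation. acc=(acc<<6)|0x0D=0x108D
Completed: cp=U+108D (starts at byte 2)
Byte[5]=EF: 3-byte lead, need 2 cont bytes. acc=0xF
Byte[6]=9C: continuation. acc=(acc<<6)|0x1C=0x3DC
Byte[7]=AB: continuation. acc=(acc<<6)|0x2B=0xF72B
Completed: cp=U+F72B (starts at byte 5)

Answer: U+0623 U+108D U+F72B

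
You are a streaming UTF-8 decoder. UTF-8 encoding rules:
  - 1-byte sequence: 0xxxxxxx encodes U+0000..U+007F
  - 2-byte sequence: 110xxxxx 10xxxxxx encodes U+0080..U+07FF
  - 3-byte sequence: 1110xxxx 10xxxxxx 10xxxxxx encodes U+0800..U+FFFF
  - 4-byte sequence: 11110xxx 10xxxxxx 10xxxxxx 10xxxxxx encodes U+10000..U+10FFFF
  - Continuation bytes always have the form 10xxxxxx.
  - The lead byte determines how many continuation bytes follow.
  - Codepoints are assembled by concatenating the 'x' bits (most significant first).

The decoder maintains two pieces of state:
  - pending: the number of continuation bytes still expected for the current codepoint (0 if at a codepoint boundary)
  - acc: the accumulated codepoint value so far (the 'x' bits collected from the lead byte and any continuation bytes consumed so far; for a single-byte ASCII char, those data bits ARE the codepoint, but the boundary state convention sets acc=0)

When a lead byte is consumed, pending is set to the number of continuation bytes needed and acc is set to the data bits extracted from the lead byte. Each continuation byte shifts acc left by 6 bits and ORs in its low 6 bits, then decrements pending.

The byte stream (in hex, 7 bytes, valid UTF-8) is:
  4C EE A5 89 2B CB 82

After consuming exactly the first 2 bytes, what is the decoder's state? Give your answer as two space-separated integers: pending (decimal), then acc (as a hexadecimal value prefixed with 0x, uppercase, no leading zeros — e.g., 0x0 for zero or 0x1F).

Byte[0]=4C: 1-byte. pending=0, acc=0x0
Byte[1]=EE: 3-byte lead. pending=2, acc=0xE

Answer: 2 0xE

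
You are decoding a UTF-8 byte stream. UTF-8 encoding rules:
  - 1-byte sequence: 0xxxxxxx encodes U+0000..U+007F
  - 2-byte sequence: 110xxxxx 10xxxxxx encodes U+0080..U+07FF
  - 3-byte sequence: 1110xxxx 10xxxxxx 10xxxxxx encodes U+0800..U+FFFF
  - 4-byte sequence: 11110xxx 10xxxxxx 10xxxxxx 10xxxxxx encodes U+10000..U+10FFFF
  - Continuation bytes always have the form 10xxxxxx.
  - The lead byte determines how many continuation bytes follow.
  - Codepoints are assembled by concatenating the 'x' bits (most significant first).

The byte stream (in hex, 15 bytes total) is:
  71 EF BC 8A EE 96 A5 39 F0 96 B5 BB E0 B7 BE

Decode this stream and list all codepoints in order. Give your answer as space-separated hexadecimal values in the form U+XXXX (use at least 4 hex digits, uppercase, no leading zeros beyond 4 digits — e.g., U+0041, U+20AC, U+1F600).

Byte[0]=71: 1-byte ASCII. cp=U+0071
Byte[1]=EF: 3-byte lead, need 2 cont bytes. acc=0xF
Byte[2]=BC: continuation. acc=(acc<<6)|0x3C=0x3FC
Byte[3]=8A: continuation. acc=(acc<<6)|0x0A=0xFF0A
Completed: cp=U+FF0A (starts at byte 1)
Byte[4]=EE: 3-byte lead, need 2 cont bytes. acc=0xE
Byte[5]=96: continuation. acc=(acc<<6)|0x16=0x396
Byte[6]=A5: continuation. acc=(acc<<6)|0x25=0xE5A5
Completed: cp=U+E5A5 (starts at byte 4)
Byte[7]=39: 1-byte ASCII. cp=U+0039
Byte[8]=F0: 4-byte lead, need 3 cont bytes. acc=0x0
Byte[9]=96: continuation. acc=(acc<<6)|0x16=0x16
Byte[10]=B5: continuation. acc=(acc<<6)|0x35=0x5B5
Byte[11]=BB: continuation. acc=(acc<<6)|0x3B=0x16D7B
Completed: cp=U+16D7B (starts at byte 8)
Byte[12]=E0: 3-byte lead, need 2 cont bytes. acc=0x0
Byte[13]=B7: continuation. acc=(acc<<6)|0x37=0x37
Byte[14]=BE: continuation. acc=(acc<<6)|0x3E=0xDFE
Completed: cp=U+0DFE (starts at byte 12)

Answer: U+0071 U+FF0A U+E5A5 U+0039 U+16D7B U+0DFE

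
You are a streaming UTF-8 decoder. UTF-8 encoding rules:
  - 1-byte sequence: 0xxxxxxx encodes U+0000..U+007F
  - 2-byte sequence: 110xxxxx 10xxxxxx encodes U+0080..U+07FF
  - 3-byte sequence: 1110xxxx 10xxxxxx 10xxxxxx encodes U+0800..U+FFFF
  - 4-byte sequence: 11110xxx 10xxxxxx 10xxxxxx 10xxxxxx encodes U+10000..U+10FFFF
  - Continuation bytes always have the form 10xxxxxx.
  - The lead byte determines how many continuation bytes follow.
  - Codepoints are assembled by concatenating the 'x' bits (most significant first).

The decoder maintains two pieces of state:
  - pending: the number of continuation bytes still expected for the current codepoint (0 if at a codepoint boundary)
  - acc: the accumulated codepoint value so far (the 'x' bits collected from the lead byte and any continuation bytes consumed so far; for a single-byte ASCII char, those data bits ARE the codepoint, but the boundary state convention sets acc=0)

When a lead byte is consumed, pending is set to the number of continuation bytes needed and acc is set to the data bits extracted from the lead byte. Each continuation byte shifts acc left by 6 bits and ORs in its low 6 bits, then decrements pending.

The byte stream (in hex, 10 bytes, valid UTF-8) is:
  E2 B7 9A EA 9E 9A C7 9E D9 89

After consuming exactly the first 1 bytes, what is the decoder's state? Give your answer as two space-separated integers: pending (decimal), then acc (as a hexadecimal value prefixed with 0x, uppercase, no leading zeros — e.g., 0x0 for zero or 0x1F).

Byte[0]=E2: 3-byte lead. pending=2, acc=0x2

Answer: 2 0x2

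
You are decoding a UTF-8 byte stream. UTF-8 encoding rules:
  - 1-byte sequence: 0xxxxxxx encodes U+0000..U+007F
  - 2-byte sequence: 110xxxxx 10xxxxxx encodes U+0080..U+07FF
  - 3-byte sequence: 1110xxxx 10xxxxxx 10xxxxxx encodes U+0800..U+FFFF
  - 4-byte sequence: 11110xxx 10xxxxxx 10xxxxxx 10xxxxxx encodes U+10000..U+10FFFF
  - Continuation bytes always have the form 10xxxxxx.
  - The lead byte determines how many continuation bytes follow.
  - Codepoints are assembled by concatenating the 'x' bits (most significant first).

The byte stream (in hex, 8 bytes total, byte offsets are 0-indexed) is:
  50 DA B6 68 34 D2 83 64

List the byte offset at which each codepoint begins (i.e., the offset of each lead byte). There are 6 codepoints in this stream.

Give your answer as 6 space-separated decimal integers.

Byte[0]=50: 1-byte ASCII. cp=U+0050
Byte[1]=DA: 2-byte lead, need 1 cont bytes. acc=0x1A
Byte[2]=B6: continuation. acc=(acc<<6)|0x36=0x6B6
Completed: cp=U+06B6 (starts at byte 1)
Byte[3]=68: 1-byte ASCII. cp=U+0068
Byte[4]=34: 1-byte ASCII. cp=U+0034
Byte[5]=D2: 2-byte lead, need 1 cont bytes. acc=0x12
Byte[6]=83: continuation. acc=(acc<<6)|0x03=0x483
Completed: cp=U+0483 (starts at byte 5)
Byte[7]=64: 1-byte ASCII. cp=U+0064

Answer: 0 1 3 4 5 7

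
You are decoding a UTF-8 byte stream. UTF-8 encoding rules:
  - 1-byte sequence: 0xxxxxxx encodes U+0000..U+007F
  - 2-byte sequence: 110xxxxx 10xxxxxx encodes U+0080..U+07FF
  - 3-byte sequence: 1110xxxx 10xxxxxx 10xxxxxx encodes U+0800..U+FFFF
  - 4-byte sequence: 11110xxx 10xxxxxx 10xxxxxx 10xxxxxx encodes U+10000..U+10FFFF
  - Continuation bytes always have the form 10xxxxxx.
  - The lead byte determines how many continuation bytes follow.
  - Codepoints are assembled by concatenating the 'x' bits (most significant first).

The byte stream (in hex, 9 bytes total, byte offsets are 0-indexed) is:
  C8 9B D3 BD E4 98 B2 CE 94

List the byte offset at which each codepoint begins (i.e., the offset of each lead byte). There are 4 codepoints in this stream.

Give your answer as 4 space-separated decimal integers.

Answer: 0 2 4 7

Derivation:
Byte[0]=C8: 2-byte lead, need 1 cont bytes. acc=0x8
Byte[1]=9B: continuation. acc=(acc<<6)|0x1B=0x21B
Completed: cp=U+021B (starts at byte 0)
Byte[2]=D3: 2-byte lead, need 1 cont bytes. acc=0x13
Byte[3]=BD: continuation. acc=(acc<<6)|0x3D=0x4FD
Completed: cp=U+04FD (starts at byte 2)
Byte[4]=E4: 3-byte lead, need 2 cont bytes. acc=0x4
Byte[5]=98: continuation. acc=(acc<<6)|0x18=0x118
Byte[6]=B2: continuation. acc=(acc<<6)|0x32=0x4632
Completed: cp=U+4632 (starts at byte 4)
Byte[7]=CE: 2-byte lead, need 1 cont bytes. acc=0xE
Byte[8]=94: continuation. acc=(acc<<6)|0x14=0x394
Completed: cp=U+0394 (starts at byte 7)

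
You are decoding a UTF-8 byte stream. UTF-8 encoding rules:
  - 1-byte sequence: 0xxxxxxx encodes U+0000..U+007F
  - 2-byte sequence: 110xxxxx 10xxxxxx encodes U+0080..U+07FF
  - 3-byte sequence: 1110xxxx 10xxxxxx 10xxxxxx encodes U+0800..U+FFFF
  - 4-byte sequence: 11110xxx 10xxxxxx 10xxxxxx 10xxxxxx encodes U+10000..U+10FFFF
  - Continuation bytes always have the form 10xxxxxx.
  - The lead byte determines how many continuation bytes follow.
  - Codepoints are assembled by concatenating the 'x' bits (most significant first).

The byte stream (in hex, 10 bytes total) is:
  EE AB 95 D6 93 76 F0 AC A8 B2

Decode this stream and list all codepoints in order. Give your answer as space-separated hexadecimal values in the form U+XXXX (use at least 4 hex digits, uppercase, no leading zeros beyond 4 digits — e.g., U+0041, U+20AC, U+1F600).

Byte[0]=EE: 3-byte lead, need 2 cont bytes. acc=0xE
Byte[1]=AB: continuation. acc=(acc<<6)|0x2B=0x3AB
Byte[2]=95: continuation. acc=(acc<<6)|0x15=0xEAD5
Completed: cp=U+EAD5 (starts at byte 0)
Byte[3]=D6: 2-byte lead, need 1 cont bytes. acc=0x16
Byte[4]=93: continuation. acc=(acc<<6)|0x13=0x593
Completed: cp=U+0593 (starts at byte 3)
Byte[5]=76: 1-byte ASCII. cp=U+0076
Byte[6]=F0: 4-byte lead, need 3 cont bytes. acc=0x0
Byte[7]=AC: continuation. acc=(acc<<6)|0x2C=0x2C
Byte[8]=A8: continuation. acc=(acc<<6)|0x28=0xB28
Byte[9]=B2: continuation. acc=(acc<<6)|0x32=0x2CA32
Completed: cp=U+2CA32 (starts at byte 6)

Answer: U+EAD5 U+0593 U+0076 U+2CA32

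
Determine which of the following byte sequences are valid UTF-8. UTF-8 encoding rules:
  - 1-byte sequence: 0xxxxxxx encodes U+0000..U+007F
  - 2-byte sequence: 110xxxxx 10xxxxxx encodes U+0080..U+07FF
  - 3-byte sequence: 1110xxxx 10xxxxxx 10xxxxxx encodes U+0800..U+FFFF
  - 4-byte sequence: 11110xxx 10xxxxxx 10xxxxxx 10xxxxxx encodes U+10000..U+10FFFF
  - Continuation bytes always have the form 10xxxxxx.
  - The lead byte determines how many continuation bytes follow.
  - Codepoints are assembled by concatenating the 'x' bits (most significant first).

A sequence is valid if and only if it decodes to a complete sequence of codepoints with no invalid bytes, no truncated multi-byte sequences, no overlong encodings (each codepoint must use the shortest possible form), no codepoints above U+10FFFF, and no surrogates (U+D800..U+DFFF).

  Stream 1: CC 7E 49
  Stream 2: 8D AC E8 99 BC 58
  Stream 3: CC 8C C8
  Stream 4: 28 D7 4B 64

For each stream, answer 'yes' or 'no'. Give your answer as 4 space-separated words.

Answer: no no no no

Derivation:
Stream 1: error at byte offset 1. INVALID
Stream 2: error at byte offset 0. INVALID
Stream 3: error at byte offset 3. INVALID
Stream 4: error at byte offset 2. INVALID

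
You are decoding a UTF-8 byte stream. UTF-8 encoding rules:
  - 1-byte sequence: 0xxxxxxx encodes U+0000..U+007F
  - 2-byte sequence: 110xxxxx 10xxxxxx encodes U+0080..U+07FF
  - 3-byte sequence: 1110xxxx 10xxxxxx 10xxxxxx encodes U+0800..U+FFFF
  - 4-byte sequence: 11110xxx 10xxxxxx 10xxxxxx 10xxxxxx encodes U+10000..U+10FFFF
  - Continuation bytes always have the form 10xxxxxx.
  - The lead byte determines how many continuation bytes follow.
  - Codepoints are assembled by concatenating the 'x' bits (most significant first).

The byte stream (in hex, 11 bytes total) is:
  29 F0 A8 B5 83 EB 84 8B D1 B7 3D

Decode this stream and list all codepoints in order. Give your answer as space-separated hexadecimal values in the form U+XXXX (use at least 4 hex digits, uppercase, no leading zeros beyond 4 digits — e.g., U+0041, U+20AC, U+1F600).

Byte[0]=29: 1-byte ASCII. cp=U+0029
Byte[1]=F0: 4-byte lead, need 3 cont bytes. acc=0x0
Byte[2]=A8: continuation. acc=(acc<<6)|0x28=0x28
Byte[3]=B5: continuation. acc=(acc<<6)|0x35=0xA35
Byte[4]=83: continuation. acc=(acc<<6)|0x03=0x28D43
Completed: cp=U+28D43 (starts at byte 1)
Byte[5]=EB: 3-byte lead, need 2 cont bytes. acc=0xB
Byte[6]=84: continuation. acc=(acc<<6)|0x04=0x2C4
Byte[7]=8B: continuation. acc=(acc<<6)|0x0B=0xB10B
Completed: cp=U+B10B (starts at byte 5)
Byte[8]=D1: 2-byte lead, need 1 cont bytes. acc=0x11
Byte[9]=B7: continuation. acc=(acc<<6)|0x37=0x477
Completed: cp=U+0477 (starts at byte 8)
Byte[10]=3D: 1-byte ASCII. cp=U+003D

Answer: U+0029 U+28D43 U+B10B U+0477 U+003D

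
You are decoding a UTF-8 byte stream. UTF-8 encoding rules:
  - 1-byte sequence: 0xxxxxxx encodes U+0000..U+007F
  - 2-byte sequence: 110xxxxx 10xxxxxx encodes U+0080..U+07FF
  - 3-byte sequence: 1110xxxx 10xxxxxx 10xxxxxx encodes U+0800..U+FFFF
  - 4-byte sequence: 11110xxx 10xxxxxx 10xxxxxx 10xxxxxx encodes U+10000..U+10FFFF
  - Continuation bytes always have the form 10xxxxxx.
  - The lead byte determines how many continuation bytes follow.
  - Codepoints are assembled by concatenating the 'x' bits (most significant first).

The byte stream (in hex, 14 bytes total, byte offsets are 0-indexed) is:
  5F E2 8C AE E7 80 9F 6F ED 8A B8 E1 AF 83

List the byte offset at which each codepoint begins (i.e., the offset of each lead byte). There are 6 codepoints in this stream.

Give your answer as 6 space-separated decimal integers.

Answer: 0 1 4 7 8 11

Derivation:
Byte[0]=5F: 1-byte ASCII. cp=U+005F
Byte[1]=E2: 3-byte lead, need 2 cont bytes. acc=0x2
Byte[2]=8C: continuation. acc=(acc<<6)|0x0C=0x8C
Byte[3]=AE: continuation. acc=(acc<<6)|0x2E=0x232E
Completed: cp=U+232E (starts at byte 1)
Byte[4]=E7: 3-byte lead, need 2 cont bytes. acc=0x7
Byte[5]=80: continuation. acc=(acc<<6)|0x00=0x1C0
Byte[6]=9F: continuation. acc=(acc<<6)|0x1F=0x701F
Completed: cp=U+701F (starts at byte 4)
Byte[7]=6F: 1-byte ASCII. cp=U+006F
Byte[8]=ED: 3-byte lead, need 2 cont bytes. acc=0xD
Byte[9]=8A: continuation. acc=(acc<<6)|0x0A=0x34A
Byte[10]=B8: continuation. acc=(acc<<6)|0x38=0xD2B8
Completed: cp=U+D2B8 (starts at byte 8)
Byte[11]=E1: 3-byte lead, need 2 cont bytes. acc=0x1
Byte[12]=AF: continuation. acc=(acc<<6)|0x2F=0x6F
Byte[13]=83: continuation. acc=(acc<<6)|0x03=0x1BC3
Completed: cp=U+1BC3 (starts at byte 11)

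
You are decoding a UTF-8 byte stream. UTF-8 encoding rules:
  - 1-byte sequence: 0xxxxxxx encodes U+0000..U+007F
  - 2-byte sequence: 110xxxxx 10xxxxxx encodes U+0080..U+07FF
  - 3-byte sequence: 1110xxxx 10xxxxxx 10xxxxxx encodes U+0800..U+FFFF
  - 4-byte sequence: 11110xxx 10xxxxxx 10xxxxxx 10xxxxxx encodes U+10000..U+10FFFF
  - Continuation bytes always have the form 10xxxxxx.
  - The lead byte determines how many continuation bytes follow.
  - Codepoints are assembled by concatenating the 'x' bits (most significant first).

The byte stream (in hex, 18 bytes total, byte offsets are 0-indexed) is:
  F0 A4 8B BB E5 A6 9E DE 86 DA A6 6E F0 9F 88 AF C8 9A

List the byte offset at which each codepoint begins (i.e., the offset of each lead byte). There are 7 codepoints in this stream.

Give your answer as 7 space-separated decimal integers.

Byte[0]=F0: 4-byte lead, need 3 cont bytes. acc=0x0
Byte[1]=A4: continuation. acc=(acc<<6)|0x24=0x24
Byte[2]=8B: continuation. acc=(acc<<6)|0x0B=0x90B
Byte[3]=BB: continuation. acc=(acc<<6)|0x3B=0x242FB
Completed: cp=U+242FB (starts at byte 0)
Byte[4]=E5: 3-byte lead, need 2 cont bytes. acc=0x5
Byte[5]=A6: continuation. acc=(acc<<6)|0x26=0x166
Byte[6]=9E: continuation. acc=(acc<<6)|0x1E=0x599E
Completed: cp=U+599E (starts at byte 4)
Byte[7]=DE: 2-byte lead, need 1 cont bytes. acc=0x1E
Byte[8]=86: continuation. acc=(acc<<6)|0x06=0x786
Completed: cp=U+0786 (starts at byte 7)
Byte[9]=DA: 2-byte lead, need 1 cont bytes. acc=0x1A
Byte[10]=A6: continuation. acc=(acc<<6)|0x26=0x6A6
Completed: cp=U+06A6 (starts at byte 9)
Byte[11]=6E: 1-byte ASCII. cp=U+006E
Byte[12]=F0: 4-byte lead, need 3 cont bytes. acc=0x0
Byte[13]=9F: continuation. acc=(acc<<6)|0x1F=0x1F
Byte[14]=88: continuation. acc=(acc<<6)|0x08=0x7C8
Byte[15]=AF: continuation. acc=(acc<<6)|0x2F=0x1F22F
Completed: cp=U+1F22F (starts at byte 12)
Byte[16]=C8: 2-byte lead, need 1 cont bytes. acc=0x8
Byte[17]=9A: continuation. acc=(acc<<6)|0x1A=0x21A
Completed: cp=U+021A (starts at byte 16)

Answer: 0 4 7 9 11 12 16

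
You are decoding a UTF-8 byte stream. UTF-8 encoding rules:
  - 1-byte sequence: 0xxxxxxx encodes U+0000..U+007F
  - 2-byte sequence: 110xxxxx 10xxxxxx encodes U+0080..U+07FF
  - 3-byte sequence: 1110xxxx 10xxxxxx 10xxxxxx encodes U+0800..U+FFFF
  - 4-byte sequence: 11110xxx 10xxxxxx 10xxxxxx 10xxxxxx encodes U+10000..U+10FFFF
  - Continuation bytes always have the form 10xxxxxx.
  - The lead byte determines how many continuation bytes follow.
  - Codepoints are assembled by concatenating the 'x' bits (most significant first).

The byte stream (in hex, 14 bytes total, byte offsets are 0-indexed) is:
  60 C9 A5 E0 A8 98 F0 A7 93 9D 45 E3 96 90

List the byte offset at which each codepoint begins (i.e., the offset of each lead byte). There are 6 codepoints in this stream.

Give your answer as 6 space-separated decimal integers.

Byte[0]=60: 1-byte ASCII. cp=U+0060
Byte[1]=C9: 2-byte lead, need 1 cont bytes. acc=0x9
Byte[2]=A5: continuation. acc=(acc<<6)|0x25=0x265
Completed: cp=U+0265 (starts at byte 1)
Byte[3]=E0: 3-byte lead, need 2 cont bytes. acc=0x0
Byte[4]=A8: continuation. acc=(acc<<6)|0x28=0x28
Byte[5]=98: continuation. acc=(acc<<6)|0x18=0xA18
Completed: cp=U+0A18 (starts at byte 3)
Byte[6]=F0: 4-byte lead, need 3 cont bytes. acc=0x0
Byte[7]=A7: continuation. acc=(acc<<6)|0x27=0x27
Byte[8]=93: continuation. acc=(acc<<6)|0x13=0x9D3
Byte[9]=9D: continuation. acc=(acc<<6)|0x1D=0x274DD
Completed: cp=U+274DD (starts at byte 6)
Byte[10]=45: 1-byte ASCII. cp=U+0045
Byte[11]=E3: 3-byte lead, need 2 cont bytes. acc=0x3
Byte[12]=96: continuation. acc=(acc<<6)|0x16=0xD6
Byte[13]=90: continuation. acc=(acc<<6)|0x10=0x3590
Completed: cp=U+3590 (starts at byte 11)

Answer: 0 1 3 6 10 11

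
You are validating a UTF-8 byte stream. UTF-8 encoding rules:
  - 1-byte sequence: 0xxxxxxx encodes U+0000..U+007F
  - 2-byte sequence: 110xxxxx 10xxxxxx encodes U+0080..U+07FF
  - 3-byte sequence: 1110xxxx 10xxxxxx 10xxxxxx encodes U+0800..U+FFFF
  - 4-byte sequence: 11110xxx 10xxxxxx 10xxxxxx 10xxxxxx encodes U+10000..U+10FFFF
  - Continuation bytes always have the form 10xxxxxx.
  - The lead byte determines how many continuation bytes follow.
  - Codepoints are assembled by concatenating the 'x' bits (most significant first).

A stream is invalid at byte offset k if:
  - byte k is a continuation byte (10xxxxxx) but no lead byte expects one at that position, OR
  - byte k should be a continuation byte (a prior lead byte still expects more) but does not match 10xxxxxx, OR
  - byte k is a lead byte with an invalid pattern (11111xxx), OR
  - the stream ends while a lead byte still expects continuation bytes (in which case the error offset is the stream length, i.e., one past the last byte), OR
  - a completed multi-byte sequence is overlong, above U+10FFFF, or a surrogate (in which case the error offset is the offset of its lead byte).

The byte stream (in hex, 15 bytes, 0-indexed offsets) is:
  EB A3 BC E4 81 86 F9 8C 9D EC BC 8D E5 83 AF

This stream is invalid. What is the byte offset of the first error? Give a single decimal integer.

Answer: 6

Derivation:
Byte[0]=EB: 3-byte lead, need 2 cont bytes. acc=0xB
Byte[1]=A3: continuation. acc=(acc<<6)|0x23=0x2E3
Byte[2]=BC: continuation. acc=(acc<<6)|0x3C=0xB8FC
Completed: cp=U+B8FC (starts at byte 0)
Byte[3]=E4: 3-byte lead, need 2 cont bytes. acc=0x4
Byte[4]=81: continuation. acc=(acc<<6)|0x01=0x101
Byte[5]=86: continuation. acc=(acc<<6)|0x06=0x4046
Completed: cp=U+4046 (starts at byte 3)
Byte[6]=F9: INVALID lead byte (not 0xxx/110x/1110/11110)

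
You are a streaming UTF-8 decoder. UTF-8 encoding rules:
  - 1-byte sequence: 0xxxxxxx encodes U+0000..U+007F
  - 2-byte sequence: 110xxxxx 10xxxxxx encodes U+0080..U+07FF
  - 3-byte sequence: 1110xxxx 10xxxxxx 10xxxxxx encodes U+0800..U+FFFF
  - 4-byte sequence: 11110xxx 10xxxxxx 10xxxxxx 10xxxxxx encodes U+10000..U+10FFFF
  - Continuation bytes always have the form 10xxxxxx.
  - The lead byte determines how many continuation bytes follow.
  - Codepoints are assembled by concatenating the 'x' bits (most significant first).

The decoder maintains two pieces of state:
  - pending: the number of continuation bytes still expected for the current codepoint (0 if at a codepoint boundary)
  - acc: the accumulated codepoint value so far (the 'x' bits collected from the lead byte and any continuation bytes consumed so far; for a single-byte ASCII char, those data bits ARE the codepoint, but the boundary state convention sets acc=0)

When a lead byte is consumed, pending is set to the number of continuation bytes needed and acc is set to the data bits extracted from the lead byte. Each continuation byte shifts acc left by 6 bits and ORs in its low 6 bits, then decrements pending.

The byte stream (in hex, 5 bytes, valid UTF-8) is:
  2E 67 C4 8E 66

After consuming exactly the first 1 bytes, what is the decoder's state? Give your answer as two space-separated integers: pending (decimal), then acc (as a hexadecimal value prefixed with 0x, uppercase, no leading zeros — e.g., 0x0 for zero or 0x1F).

Byte[0]=2E: 1-byte. pending=0, acc=0x0

Answer: 0 0x0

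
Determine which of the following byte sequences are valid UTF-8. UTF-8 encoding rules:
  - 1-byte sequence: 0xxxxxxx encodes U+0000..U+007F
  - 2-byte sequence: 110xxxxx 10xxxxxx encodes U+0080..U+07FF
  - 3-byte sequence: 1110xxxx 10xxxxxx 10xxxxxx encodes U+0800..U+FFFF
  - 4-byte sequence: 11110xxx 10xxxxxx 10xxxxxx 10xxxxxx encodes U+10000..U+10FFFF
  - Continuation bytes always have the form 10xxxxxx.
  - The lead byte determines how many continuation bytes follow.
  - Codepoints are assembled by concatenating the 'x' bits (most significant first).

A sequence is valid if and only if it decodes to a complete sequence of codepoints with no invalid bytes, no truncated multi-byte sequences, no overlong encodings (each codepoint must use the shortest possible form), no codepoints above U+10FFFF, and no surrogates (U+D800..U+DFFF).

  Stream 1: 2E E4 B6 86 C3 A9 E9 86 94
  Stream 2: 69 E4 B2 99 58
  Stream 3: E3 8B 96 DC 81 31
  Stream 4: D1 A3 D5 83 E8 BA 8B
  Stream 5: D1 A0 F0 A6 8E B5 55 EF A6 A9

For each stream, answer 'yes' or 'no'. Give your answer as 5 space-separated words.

Stream 1: decodes cleanly. VALID
Stream 2: decodes cleanly. VALID
Stream 3: decodes cleanly. VALID
Stream 4: decodes cleanly. VALID
Stream 5: decodes cleanly. VALID

Answer: yes yes yes yes yes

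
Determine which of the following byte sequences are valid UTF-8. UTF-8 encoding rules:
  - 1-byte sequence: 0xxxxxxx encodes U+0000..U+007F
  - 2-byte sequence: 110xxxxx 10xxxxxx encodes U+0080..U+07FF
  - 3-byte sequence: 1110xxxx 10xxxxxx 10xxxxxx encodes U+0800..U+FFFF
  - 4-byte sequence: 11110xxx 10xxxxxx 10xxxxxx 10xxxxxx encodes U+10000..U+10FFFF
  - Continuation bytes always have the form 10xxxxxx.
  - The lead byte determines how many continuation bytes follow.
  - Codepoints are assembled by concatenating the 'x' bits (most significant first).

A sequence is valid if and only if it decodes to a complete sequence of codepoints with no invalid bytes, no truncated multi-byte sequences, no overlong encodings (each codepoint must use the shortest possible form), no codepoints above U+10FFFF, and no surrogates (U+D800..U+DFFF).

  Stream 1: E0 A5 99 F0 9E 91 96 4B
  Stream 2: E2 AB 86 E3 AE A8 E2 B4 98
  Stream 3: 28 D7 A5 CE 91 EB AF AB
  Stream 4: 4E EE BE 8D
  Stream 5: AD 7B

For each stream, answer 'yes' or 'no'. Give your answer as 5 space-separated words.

Answer: yes yes yes yes no

Derivation:
Stream 1: decodes cleanly. VALID
Stream 2: decodes cleanly. VALID
Stream 3: decodes cleanly. VALID
Stream 4: decodes cleanly. VALID
Stream 5: error at byte offset 0. INVALID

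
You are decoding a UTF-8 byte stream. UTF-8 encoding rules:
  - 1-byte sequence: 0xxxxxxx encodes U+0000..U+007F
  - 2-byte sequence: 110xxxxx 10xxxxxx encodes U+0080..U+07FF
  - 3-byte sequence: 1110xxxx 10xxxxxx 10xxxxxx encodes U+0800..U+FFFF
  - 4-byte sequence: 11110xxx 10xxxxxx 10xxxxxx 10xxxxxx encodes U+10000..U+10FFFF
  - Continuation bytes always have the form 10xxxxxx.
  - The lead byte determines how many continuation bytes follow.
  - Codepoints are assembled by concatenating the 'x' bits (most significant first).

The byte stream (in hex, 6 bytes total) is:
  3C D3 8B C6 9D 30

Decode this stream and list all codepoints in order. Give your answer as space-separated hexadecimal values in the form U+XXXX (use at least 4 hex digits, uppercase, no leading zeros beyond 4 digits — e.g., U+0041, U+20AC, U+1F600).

Answer: U+003C U+04CB U+019D U+0030

Derivation:
Byte[0]=3C: 1-byte ASCII. cp=U+003C
Byte[1]=D3: 2-byte lead, need 1 cont bytes. acc=0x13
Byte[2]=8B: continuation. acc=(acc<<6)|0x0B=0x4CB
Completed: cp=U+04CB (starts at byte 1)
Byte[3]=C6: 2-byte lead, need 1 cont bytes. acc=0x6
Byte[4]=9D: continuation. acc=(acc<<6)|0x1D=0x19D
Completed: cp=U+019D (starts at byte 3)
Byte[5]=30: 1-byte ASCII. cp=U+0030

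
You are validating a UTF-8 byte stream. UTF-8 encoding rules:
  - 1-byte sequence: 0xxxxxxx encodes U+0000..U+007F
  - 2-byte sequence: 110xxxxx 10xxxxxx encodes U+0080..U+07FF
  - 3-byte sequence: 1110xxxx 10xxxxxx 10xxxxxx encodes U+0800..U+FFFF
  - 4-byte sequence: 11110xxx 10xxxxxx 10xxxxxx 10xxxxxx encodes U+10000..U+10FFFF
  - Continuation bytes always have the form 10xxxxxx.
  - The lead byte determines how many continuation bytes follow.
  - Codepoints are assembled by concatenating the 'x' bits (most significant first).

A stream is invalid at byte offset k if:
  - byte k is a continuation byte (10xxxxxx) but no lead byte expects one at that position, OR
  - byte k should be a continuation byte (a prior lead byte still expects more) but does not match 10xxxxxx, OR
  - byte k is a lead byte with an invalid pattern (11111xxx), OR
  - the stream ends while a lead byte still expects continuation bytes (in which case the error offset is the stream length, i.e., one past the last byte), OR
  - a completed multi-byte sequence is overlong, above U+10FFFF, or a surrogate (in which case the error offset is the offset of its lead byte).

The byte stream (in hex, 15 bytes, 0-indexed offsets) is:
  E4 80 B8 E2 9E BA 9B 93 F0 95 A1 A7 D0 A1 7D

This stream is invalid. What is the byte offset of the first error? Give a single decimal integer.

Answer: 6

Derivation:
Byte[0]=E4: 3-byte lead, need 2 cont bytes. acc=0x4
Byte[1]=80: continuation. acc=(acc<<6)|0x00=0x100
Byte[2]=B8: continuation. acc=(acc<<6)|0x38=0x4038
Completed: cp=U+4038 (starts at byte 0)
Byte[3]=E2: 3-byte lead, need 2 cont bytes. acc=0x2
Byte[4]=9E: continuation. acc=(acc<<6)|0x1E=0x9E
Byte[5]=BA: continuation. acc=(acc<<6)|0x3A=0x27BA
Completed: cp=U+27BA (starts at byte 3)
Byte[6]=9B: INVALID lead byte (not 0xxx/110x/1110/11110)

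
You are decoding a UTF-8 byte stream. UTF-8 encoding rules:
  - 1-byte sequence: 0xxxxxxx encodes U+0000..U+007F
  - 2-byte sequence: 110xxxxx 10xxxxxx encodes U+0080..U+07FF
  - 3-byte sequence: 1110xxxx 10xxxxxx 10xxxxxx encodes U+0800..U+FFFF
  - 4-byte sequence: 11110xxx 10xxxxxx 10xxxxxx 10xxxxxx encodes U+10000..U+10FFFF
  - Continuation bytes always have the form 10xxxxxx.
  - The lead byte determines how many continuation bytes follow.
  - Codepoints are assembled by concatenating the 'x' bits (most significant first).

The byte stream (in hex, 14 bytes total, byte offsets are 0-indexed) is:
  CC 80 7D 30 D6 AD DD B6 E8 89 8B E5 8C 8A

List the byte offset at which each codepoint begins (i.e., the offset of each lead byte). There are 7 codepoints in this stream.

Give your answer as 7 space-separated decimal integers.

Byte[0]=CC: 2-byte lead, need 1 cont bytes. acc=0xC
Byte[1]=80: continuation. acc=(acc<<6)|0x00=0x300
Completed: cp=U+0300 (starts at byte 0)
Byte[2]=7D: 1-byte ASCII. cp=U+007D
Byte[3]=30: 1-byte ASCII. cp=U+0030
Byte[4]=D6: 2-byte lead, need 1 cont bytes. acc=0x16
Byte[5]=AD: continuation. acc=(acc<<6)|0x2D=0x5AD
Completed: cp=U+05AD (starts at byte 4)
Byte[6]=DD: 2-byte lead, need 1 cont bytes. acc=0x1D
Byte[7]=B6: continuation. acc=(acc<<6)|0x36=0x776
Completed: cp=U+0776 (starts at byte 6)
Byte[8]=E8: 3-byte lead, need 2 cont bytes. acc=0x8
Byte[9]=89: continuation. acc=(acc<<6)|0x09=0x209
Byte[10]=8B: continuation. acc=(acc<<6)|0x0B=0x824B
Completed: cp=U+824B (starts at byte 8)
Byte[11]=E5: 3-byte lead, need 2 cont bytes. acc=0x5
Byte[12]=8C: continuation. acc=(acc<<6)|0x0C=0x14C
Byte[13]=8A: continuation. acc=(acc<<6)|0x0A=0x530A
Completed: cp=U+530A (starts at byte 11)

Answer: 0 2 3 4 6 8 11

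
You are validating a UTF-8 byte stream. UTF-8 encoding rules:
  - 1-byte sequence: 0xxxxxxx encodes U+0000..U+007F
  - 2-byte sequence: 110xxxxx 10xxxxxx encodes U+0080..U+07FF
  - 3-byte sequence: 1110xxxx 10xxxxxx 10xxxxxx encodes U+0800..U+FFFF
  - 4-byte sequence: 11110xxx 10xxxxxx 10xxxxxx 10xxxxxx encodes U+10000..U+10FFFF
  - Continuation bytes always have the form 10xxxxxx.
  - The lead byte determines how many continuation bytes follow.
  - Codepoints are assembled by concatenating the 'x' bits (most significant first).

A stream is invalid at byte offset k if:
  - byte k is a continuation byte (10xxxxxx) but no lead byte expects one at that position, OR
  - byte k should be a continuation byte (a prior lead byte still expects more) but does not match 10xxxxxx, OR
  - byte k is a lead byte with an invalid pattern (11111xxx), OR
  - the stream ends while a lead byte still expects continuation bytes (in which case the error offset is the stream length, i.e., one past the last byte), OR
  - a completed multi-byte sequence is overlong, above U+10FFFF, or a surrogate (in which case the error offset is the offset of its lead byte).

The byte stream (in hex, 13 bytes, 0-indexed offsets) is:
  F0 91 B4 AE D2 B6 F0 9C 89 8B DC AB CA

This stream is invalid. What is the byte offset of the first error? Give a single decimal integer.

Byte[0]=F0: 4-byte lead, need 3 cont bytes. acc=0x0
Byte[1]=91: continuation. acc=(acc<<6)|0x11=0x11
Byte[2]=B4: continuation. acc=(acc<<6)|0x34=0x474
Byte[3]=AE: continuation. acc=(acc<<6)|0x2E=0x11D2E
Completed: cp=U+11D2E (starts at byte 0)
Byte[4]=D2: 2-byte lead, need 1 cont bytes. acc=0x12
Byte[5]=B6: continuation. acc=(acc<<6)|0x36=0x4B6
Completed: cp=U+04B6 (starts at byte 4)
Byte[6]=F0: 4-byte lead, need 3 cont bytes. acc=0x0
Byte[7]=9C: continuation. acc=(acc<<6)|0x1C=0x1C
Byte[8]=89: continuation. acc=(acc<<6)|0x09=0x709
Byte[9]=8B: continuation. acc=(acc<<6)|0x0B=0x1C24B
Completed: cp=U+1C24B (starts at byte 6)
Byte[10]=DC: 2-byte lead, need 1 cont bytes. acc=0x1C
Byte[11]=AB: continuation. acc=(acc<<6)|0x2B=0x72B
Completed: cp=U+072B (starts at byte 10)
Byte[12]=CA: 2-byte lead, need 1 cont bytes. acc=0xA
Byte[13]: stream ended, expected continuation. INVALID

Answer: 13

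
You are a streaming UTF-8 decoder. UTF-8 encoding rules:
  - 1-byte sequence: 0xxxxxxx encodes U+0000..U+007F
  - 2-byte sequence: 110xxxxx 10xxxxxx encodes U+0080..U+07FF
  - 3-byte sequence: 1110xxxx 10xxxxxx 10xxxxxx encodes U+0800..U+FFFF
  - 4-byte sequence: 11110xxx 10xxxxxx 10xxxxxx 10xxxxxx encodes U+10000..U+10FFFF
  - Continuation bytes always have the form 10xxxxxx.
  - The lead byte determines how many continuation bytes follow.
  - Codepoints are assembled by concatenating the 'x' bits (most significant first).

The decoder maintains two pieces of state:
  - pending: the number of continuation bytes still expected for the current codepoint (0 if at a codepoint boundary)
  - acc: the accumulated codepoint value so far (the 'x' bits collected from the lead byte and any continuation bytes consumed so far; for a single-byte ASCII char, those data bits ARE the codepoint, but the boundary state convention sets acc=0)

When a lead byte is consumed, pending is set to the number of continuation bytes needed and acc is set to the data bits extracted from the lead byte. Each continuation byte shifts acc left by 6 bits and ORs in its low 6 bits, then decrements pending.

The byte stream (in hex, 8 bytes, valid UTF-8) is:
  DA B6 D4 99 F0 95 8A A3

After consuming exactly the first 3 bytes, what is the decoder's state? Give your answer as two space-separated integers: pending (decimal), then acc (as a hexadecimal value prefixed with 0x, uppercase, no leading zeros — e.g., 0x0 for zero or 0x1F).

Byte[0]=DA: 2-byte lead. pending=1, acc=0x1A
Byte[1]=B6: continuation. acc=(acc<<6)|0x36=0x6B6, pending=0
Byte[2]=D4: 2-byte lead. pending=1, acc=0x14

Answer: 1 0x14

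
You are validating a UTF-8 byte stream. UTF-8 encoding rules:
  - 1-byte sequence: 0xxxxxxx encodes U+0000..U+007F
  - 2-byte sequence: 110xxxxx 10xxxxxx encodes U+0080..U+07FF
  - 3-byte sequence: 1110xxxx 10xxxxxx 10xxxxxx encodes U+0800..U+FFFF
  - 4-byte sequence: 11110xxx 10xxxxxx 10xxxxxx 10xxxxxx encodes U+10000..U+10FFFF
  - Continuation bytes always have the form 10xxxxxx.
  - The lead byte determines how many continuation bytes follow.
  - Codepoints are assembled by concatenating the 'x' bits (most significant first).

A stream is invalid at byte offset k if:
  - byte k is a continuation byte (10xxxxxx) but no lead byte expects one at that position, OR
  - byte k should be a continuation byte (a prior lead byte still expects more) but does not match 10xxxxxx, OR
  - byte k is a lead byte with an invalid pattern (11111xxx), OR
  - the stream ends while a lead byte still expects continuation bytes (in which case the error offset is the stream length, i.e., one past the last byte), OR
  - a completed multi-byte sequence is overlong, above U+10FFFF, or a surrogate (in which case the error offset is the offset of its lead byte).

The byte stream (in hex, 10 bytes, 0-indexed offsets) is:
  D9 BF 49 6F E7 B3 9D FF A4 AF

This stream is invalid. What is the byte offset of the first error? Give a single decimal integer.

Byte[0]=D9: 2-byte lead, need 1 cont bytes. acc=0x19
Byte[1]=BF: continuation. acc=(acc<<6)|0x3F=0x67F
Completed: cp=U+067F (starts at byte 0)
Byte[2]=49: 1-byte ASCII. cp=U+0049
Byte[3]=6F: 1-byte ASCII. cp=U+006F
Byte[4]=E7: 3-byte lead, need 2 cont bytes. acc=0x7
Byte[5]=B3: continuation. acc=(acc<<6)|0x33=0x1F3
Byte[6]=9D: continuation. acc=(acc<<6)|0x1D=0x7CDD
Completed: cp=U+7CDD (starts at byte 4)
Byte[7]=FF: INVALID lead byte (not 0xxx/110x/1110/11110)

Answer: 7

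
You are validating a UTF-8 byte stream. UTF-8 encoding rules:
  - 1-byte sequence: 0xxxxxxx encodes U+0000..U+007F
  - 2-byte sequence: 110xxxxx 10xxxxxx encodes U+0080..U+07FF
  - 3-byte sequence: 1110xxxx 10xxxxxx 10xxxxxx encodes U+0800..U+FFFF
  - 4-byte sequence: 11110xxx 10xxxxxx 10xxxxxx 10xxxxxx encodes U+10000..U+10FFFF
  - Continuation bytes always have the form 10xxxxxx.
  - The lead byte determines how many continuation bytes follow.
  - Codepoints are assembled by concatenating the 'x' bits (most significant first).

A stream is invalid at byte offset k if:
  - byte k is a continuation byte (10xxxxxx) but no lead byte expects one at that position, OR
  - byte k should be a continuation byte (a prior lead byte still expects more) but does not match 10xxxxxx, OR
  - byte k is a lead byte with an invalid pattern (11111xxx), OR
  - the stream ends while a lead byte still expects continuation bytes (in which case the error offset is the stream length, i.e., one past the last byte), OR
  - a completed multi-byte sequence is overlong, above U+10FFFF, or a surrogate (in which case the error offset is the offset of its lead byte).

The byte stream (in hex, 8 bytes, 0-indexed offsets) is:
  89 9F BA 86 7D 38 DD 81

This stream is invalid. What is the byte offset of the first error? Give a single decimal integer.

Answer: 0

Derivation:
Byte[0]=89: INVALID lead byte (not 0xxx/110x/1110/11110)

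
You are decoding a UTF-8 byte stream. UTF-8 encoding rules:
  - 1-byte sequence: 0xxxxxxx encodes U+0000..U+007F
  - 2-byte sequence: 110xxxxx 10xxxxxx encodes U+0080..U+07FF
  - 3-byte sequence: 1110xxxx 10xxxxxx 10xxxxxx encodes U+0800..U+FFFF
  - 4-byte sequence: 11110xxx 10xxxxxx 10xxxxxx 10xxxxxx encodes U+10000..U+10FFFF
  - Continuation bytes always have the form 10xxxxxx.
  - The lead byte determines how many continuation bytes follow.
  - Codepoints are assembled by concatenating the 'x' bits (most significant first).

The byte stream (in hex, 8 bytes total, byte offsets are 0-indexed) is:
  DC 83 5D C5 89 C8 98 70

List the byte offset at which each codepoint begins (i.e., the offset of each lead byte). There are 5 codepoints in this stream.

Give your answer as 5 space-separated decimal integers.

Answer: 0 2 3 5 7

Derivation:
Byte[0]=DC: 2-byte lead, need 1 cont bytes. acc=0x1C
Byte[1]=83: continuation. acc=(acc<<6)|0x03=0x703
Completed: cp=U+0703 (starts at byte 0)
Byte[2]=5D: 1-byte ASCII. cp=U+005D
Byte[3]=C5: 2-byte lead, need 1 cont bytes. acc=0x5
Byte[4]=89: continuation. acc=(acc<<6)|0x09=0x149
Completed: cp=U+0149 (starts at byte 3)
Byte[5]=C8: 2-byte lead, need 1 cont bytes. acc=0x8
Byte[6]=98: continuation. acc=(acc<<6)|0x18=0x218
Completed: cp=U+0218 (starts at byte 5)
Byte[7]=70: 1-byte ASCII. cp=U+0070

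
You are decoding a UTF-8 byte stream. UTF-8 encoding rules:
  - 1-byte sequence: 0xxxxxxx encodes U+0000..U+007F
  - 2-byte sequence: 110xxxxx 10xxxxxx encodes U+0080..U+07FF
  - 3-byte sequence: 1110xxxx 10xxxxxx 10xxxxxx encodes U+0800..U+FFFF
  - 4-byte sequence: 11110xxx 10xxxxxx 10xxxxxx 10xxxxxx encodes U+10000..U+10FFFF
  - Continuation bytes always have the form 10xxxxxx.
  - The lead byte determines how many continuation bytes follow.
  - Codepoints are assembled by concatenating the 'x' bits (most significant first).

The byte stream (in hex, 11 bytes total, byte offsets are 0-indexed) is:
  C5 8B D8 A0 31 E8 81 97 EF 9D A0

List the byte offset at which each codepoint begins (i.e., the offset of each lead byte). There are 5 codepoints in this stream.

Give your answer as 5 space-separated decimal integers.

Answer: 0 2 4 5 8

Derivation:
Byte[0]=C5: 2-byte lead, need 1 cont bytes. acc=0x5
Byte[1]=8B: continuation. acc=(acc<<6)|0x0B=0x14B
Completed: cp=U+014B (starts at byte 0)
Byte[2]=D8: 2-byte lead, need 1 cont bytes. acc=0x18
Byte[3]=A0: continuation. acc=(acc<<6)|0x20=0x620
Completed: cp=U+0620 (starts at byte 2)
Byte[4]=31: 1-byte ASCII. cp=U+0031
Byte[5]=E8: 3-byte lead, need 2 cont bytes. acc=0x8
Byte[6]=81: continuation. acc=(acc<<6)|0x01=0x201
Byte[7]=97: continuation. acc=(acc<<6)|0x17=0x8057
Completed: cp=U+8057 (starts at byte 5)
Byte[8]=EF: 3-byte lead, need 2 cont bytes. acc=0xF
Byte[9]=9D: continuation. acc=(acc<<6)|0x1D=0x3DD
Byte[10]=A0: continuation. acc=(acc<<6)|0x20=0xF760
Completed: cp=U+F760 (starts at byte 8)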